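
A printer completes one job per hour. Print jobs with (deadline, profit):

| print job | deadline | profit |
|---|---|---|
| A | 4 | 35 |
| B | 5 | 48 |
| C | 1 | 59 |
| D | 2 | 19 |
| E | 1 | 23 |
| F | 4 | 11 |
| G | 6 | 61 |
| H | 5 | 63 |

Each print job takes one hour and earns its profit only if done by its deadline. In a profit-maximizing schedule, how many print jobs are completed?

Profit order: H=63 G=61 C=59 B=48 A=35 E=23 D=19 F=11
Assign: H→slot 5, G→slot 6, C→slot 1, B→slot 4, A→slot 3, E skipped, D→slot 2, F skipped.
Slots: [1:C] [2:D] [3:A] [4:B] [5:H] [6:G]
6 of 8 scheduled.

6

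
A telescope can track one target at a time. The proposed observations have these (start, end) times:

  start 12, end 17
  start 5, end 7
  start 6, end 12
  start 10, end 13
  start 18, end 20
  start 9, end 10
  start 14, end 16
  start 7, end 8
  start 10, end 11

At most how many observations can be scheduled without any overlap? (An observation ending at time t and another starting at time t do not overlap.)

Sort by end time and greedily take each interval whose start is ≥ the last chosen end.
Sorted by end: (5,7)  (7,8)  (9,10)  (10,11)  (6,12)  (10,13)  (14,16)  (12,17)  (18,20)
take (5,7); take (7,8); take (9,10); take (10,11); skip (6,12); skip (10,13); take (14,16); take (18,20).
Selected 6 observations.

6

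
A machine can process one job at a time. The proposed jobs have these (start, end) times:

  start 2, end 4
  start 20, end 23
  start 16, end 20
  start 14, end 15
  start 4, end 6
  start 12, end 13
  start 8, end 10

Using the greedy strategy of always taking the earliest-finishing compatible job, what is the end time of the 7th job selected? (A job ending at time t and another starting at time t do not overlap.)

By end time: (2,4), (4,6), (8,10), (12,13), (14,15), (16,20), (20,23).
Pick (2,4); next start ≥ 4 → (4,6); next start ≥ 6 → (8,10); next start ≥ 10 → (12,13); next start ≥ 13 → (14,15); next start ≥ 15 → (16,20); next start ≥ 20 → (20,23).
Selected: (2,4) (4,6) (8,10) (12,13) (14,15) (16,20) (20,23)

23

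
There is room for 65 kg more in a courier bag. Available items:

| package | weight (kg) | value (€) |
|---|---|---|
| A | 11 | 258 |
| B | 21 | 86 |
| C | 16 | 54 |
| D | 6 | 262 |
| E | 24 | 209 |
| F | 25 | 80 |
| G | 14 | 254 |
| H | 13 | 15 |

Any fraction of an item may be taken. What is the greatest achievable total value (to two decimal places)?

Order: D (262/6=43.67) > A (258/11=23.45) > G (254/14=18.14) > E (209/24=8.71) > B (86/21=4.10) > C (54/16=3.38) > F (80/25=3.20) > H (15/13=1.15)
Fill: take D (6 @ 262) → take A (11 @ 258) → take G (14 @ 254) → take E (24 @ 209) → take 10/21 of B → 40.95; 65/65 used.
Total value = 1023.95

1023.95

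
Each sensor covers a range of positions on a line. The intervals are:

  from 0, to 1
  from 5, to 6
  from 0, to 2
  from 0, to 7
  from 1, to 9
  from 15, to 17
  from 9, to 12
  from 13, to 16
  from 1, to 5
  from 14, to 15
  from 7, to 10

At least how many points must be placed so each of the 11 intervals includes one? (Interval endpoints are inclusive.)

Process intervals by earliest right end; each time one isn't hit yet, stab at its right endpoint.
By right end: [0,1]  [0,2]  [1,5]  [5,6]  [0,7]  [1,9]  [7,10]  [9,12]  [14,15]  [13,16]  [15,17]
[0,1] uncovered → point at 1; [5,6] uncovered → point at 6; [7,10] uncovered → point at 10; [14,15] uncovered → point at 15.
Points: 1, 6, 10, 15 (4 total).

4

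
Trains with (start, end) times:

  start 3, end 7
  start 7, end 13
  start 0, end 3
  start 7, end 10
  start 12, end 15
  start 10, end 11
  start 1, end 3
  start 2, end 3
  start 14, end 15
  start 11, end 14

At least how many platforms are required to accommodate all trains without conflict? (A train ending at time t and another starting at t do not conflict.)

starts: [0, 1, 2, 3, 7, 7, 10, 11, 12, 14]
ends:   [3, 3, 3, 7, 10, 11, 13, 14, 15, 15]
s0→1 s1→2 s2→3  — peak 3.

3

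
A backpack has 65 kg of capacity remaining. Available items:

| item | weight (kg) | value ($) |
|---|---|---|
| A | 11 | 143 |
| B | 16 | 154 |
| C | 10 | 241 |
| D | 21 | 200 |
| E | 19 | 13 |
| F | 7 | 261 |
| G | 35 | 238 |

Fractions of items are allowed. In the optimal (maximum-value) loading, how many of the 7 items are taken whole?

Greedy by value/weight ratio, highest first.
Order: F (261/7=37.29) > C (241/10=24.10) > A (143/11=13.00) > B (154/16=9.62) > D (200/21=9.52) > G (238/35=6.80) > E (13/19=0.68)
Fill: take F (7 @ 261) → take C (10 @ 241) → take A (11 @ 143) → take B (16 @ 154) → take D (21 @ 200); 65/65 used.
5 item(s) taken whole.

5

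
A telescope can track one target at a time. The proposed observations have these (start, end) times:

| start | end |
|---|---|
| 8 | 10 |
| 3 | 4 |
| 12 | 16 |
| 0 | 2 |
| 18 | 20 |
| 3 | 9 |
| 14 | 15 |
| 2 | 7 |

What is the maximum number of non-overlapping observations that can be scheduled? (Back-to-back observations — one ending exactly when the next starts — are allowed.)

Sort by end time and greedily take each interval whose start is ≥ the last chosen end.
By end time: (0,2), (3,4), (2,7), (3,9), (8,10), (14,15), (12,16), (18,20).
Pick (0,2); next start ≥ 2 → (3,4); next start ≥ 4 → (8,10); next start ≥ 10 → (14,15); next start ≥ 15 → (18,20).
Selected 5 observations.

5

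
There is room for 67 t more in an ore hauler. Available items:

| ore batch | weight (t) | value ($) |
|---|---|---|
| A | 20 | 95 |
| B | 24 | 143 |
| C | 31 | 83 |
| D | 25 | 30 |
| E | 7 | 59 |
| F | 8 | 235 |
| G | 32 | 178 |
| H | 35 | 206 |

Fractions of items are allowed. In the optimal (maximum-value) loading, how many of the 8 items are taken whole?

Greedy by value/weight ratio, highest first.
Ratios (sorted): F 29.38, E 8.43, B 5.96, H 5.89, G 5.56, A 4.75, C 2.68, D 1.20
take F (8 @ 235); take E (7 @ 59); take B (24 @ 143); take 28/35 of H → 164.80. Capacity used 67/67.
3 item(s) taken whole; one partial (take 28/35 of H).

3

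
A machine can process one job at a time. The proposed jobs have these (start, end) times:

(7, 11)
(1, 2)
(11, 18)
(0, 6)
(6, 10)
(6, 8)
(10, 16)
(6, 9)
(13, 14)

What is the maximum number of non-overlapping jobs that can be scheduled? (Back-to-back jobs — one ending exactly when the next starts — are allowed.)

3

Order by finish time; keep every interval that doesn't clash with the previous kept one.
By end time: (1,2), (0,6), (6,8), (6,9), (6,10), (7,11), (13,14), (10,16), (11,18).
Pick (1,2); next start ≥ 2 → (6,8); next start ≥ 8 → (13,14).
Selected 3 jobs.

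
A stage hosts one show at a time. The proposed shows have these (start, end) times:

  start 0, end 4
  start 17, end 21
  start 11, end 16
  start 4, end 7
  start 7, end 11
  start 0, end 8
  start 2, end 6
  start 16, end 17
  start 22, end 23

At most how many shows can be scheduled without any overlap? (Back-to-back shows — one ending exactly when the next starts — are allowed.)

7

Sorted by end: (0,4)  (2,6)  (4,7)  (0,8)  (7,11)  (11,16)  (16,17)  (17,21)  (22,23)
take (0,4); take (4,7); skip (0,8); take (7,11); take (11,16); take (16,17); take (17,21); take (22,23).
Selected 7 shows.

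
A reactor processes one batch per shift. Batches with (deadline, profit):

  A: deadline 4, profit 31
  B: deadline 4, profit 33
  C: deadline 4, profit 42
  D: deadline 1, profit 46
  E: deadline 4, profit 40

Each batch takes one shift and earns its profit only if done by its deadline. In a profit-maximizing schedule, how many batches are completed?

4

Sort by profit descending; place each in the latest free slot ≤ its deadline.
Profit order: D=46 C=42 E=40 B=33 A=31
Assign: D→slot 1, C→slot 4, E→slot 3, B→slot 2, A skipped.
Slots: [1:D] [2:B] [3:E] [4:C]
4 of 5 scheduled.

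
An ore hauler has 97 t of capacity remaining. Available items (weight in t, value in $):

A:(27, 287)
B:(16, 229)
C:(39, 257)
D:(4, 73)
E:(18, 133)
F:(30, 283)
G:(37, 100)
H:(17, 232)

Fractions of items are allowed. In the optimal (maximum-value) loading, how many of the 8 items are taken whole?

5

Greedy by value/weight ratio, highest first.
Ratios (sorted): D 18.25, B 14.31, H 13.65, A 10.63, F 9.43, E 7.39, C 6.59, G 2.70
take D (4 @ 73); take B (16 @ 229); take H (17 @ 232); take A (27 @ 287); take F (30 @ 283); take 3/18 of E → 22.17. Capacity used 97/97.
5 item(s) taken whole; one partial (take 3/18 of E).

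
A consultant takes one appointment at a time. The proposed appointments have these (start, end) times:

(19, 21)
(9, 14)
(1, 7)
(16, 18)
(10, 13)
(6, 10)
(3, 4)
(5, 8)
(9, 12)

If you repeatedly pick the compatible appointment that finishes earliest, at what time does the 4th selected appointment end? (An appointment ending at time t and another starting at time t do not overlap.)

18

By end time: (3,4), (1,7), (5,8), (6,10), (9,12), (10,13), (9,14), (16,18), (19,21).
Pick (3,4); next start ≥ 4 → (5,8); next start ≥ 8 → (9,12); next start ≥ 12 → (16,18); next start ≥ 18 → (19,21).
Selected: (3,4) (5,8) (9,12) (16,18) (19,21)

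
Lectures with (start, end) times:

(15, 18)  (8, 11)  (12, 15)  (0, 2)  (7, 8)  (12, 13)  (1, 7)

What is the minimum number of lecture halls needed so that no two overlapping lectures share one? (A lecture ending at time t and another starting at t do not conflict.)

2

starts: [0, 1, 7, 8, 12, 12, 15]
ends:   [2, 7, 8, 11, 13, 15, 18]
s0→1 s1→2  — peak 2.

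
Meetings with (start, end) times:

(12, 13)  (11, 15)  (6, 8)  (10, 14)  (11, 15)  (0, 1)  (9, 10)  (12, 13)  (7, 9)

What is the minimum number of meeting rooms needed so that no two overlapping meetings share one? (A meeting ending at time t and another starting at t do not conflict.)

5

starts: [0, 6, 7, 9, 10, 11, 11, 12, 12]
ends:   [1, 8, 9, 10, 13, 13, 14, 15, 15]
s0→1 e1→0 s6→1 s7→2 e8→1 e9→0 s9→1 e10→0 s10→1 s11→2 s11→3 s12→4 s12→5  — peak 5.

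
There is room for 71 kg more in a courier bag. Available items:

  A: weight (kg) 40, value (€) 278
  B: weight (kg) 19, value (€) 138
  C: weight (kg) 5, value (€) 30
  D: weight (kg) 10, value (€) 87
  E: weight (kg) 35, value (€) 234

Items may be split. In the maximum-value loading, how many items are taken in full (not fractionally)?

3

Ratios (sorted): D 8.70, B 7.26, A 6.95, E 6.69, C 6.00
take D (10 @ 87); take B (19 @ 138); take A (40 @ 278); take 2/35 of E → 13.37. Capacity used 71/71.
3 item(s) taken whole; one partial (take 2/35 of E).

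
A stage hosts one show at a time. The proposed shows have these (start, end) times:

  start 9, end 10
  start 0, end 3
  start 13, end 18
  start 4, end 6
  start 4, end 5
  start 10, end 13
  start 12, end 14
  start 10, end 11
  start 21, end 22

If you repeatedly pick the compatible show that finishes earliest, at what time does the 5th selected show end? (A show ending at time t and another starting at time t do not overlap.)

Greedy by earliest finish: after sorting by end time, pick each interval compatible with the last pick.
Sorted by end: (0,3)  (4,5)  (4,6)  (9,10)  (10,11)  (10,13)  (12,14)  (13,18)  (21,22)
take (0,3); take (4,5); take (9,10); take (10,11); skip (10,13); take (12,14); skip (13,18); take (21,22).
Selected: (0,3) (4,5) (9,10) (10,11) (12,14) (21,22)

14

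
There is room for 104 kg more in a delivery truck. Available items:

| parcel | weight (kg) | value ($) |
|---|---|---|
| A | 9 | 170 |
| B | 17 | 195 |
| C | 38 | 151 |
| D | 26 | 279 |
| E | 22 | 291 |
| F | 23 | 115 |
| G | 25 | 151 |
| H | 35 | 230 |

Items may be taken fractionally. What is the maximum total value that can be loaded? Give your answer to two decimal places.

Greedy by value/weight ratio, highest first.
Order: A (170/9=18.89) > E (291/22=13.23) > B (195/17=11.47) > D (279/26=10.73) > H (230/35=6.57) > G (151/25=6.04) > F (115/23=5.00) > C (151/38=3.97)
Fill: take A (9 @ 170) → take E (22 @ 291) → take B (17 @ 195) → take D (26 @ 279) → take 30/35 of H → 197.14; 104/104 used.
Total value = 1132.14

1132.14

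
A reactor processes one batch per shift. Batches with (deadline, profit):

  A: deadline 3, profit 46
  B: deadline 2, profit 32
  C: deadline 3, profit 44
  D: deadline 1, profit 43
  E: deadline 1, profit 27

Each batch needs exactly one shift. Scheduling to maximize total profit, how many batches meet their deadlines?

Sort by profit descending; place each in the latest free slot ≤ its deadline.
By profit: A(d3,46), C(d3,44), D(d1,43), B(d2,32), E(d1,27)
A→slot 3; C→slot 2; D→slot 1; B skipped; E skipped.
3 of 5 scheduled.

3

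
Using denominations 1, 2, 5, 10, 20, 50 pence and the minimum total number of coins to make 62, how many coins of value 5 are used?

0

Greedy: take as many of the largest coin as possible, then repeat with the remainder.
62 − 1×50→12 − 1×10→2 − 1×2→0
Count of 5: 0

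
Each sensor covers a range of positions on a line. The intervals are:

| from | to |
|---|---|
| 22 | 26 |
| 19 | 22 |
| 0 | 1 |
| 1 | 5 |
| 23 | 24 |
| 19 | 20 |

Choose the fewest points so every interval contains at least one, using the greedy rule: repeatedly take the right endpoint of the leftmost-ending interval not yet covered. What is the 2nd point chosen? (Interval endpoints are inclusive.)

20

Sorted: [0,1] [1,5] [19,20] [19,22] [23,24] [22,26]
{[0,1],[1,5]} hit by 1; {[19,20],[19,22]} hit by 20; {[23,24],[22,26]} hit by 24.
Points: 1, 20, 24 (3 total).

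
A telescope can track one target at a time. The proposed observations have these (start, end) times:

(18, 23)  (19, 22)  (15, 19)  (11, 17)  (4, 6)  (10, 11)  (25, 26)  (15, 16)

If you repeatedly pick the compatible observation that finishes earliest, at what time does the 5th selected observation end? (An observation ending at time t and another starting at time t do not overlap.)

26

Order by finish time; keep every interval that doesn't clash with the previous kept one.
Sorted by end: (4,6)  (10,11)  (15,16)  (11,17)  (15,19)  (19,22)  (18,23)  (25,26)
take (4,6); take (10,11); take (15,16); take (19,22); take (25,26).
Selected: (4,6) (10,11) (15,16) (19,22) (25,26)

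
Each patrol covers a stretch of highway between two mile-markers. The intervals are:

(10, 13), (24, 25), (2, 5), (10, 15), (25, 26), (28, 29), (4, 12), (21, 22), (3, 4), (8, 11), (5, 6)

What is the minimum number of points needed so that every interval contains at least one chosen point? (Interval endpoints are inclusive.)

Process intervals by earliest right end; each time one isn't hit yet, stab at its right endpoint.
Sorted: [3,4] [2,5] [5,6] [8,11] [4,12] [10,13] [10,15] [21,22] [24,25] [25,26] [28,29]
{[3,4],[2,5]} hit by 4; {[5,6]} hit by 6; {[8,11],[4,12],[10,13],[10,15]} hit by 11; {[21,22]} hit by 22; {[24,25],[25,26]} hit by 25; {[28,29]} hit by 29.
Points: 4, 6, 11, 22, 25, 29 (6 total).

6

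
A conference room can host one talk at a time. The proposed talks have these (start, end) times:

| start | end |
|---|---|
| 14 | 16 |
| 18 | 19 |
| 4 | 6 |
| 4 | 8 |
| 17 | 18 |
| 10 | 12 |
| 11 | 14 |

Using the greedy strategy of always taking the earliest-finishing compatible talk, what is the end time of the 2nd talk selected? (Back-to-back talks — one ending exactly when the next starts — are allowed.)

By end time: (4,6), (4,8), (10,12), (11,14), (14,16), (17,18), (18,19).
Pick (4,6); next start ≥ 6 → (10,12); next start ≥ 12 → (14,16); next start ≥ 16 → (17,18); next start ≥ 18 → (18,19).
Selected: (4,6) (10,12) (14,16) (17,18) (18,19)

12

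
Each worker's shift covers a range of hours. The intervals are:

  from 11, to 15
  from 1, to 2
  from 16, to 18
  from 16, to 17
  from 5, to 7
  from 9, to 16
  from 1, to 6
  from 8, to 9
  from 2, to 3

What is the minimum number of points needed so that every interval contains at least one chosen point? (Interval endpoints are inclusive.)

Sort by right endpoint; whenever an interval is uncovered, place a point at its right end.
Sorted: [1,2] [2,3] [1,6] [5,7] [8,9] [11,15] [9,16] [16,17] [16,18]
{[1,2],[2,3],[1,6]} hit by 2; {[5,7]} hit by 7; {[8,9]} hit by 9; {[11,15],[9,16]} hit by 15; {[16,17],[16,18]} hit by 17.
Points: 2, 7, 9, 15, 17 (5 total).

5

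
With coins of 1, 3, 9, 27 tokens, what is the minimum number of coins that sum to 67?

5

Greedy: take as many of the largest coin as possible, then repeat with the remainder.
67 − 2×27→13 − 1×9→4 − 1×3→1 − 1×1→0
Total coins = 2 + 1 + 1 + 1 = 5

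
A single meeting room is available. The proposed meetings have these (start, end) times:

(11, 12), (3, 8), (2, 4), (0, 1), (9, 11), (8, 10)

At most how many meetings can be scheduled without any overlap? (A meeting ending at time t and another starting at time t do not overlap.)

Sort by end time and greedily take each interval whose start is ≥ the last chosen end.
By end time: (0,1), (2,4), (3,8), (8,10), (9,11), (11,12).
Pick (0,1); next start ≥ 1 → (2,4); next start ≥ 4 → (8,10); next start ≥ 10 → (11,12).
Selected 4 meetings.

4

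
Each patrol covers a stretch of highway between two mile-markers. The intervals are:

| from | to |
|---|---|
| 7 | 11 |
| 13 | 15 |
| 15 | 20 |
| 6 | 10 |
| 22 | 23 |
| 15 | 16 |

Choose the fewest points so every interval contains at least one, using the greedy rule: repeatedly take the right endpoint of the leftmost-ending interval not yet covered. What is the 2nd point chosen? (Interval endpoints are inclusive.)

Process intervals by earliest right end; each time one isn't hit yet, stab at its right endpoint.
Sorted: [6,10] [7,11] [13,15] [15,16] [15,20] [22,23]
{[6,10],[7,11]} hit by 10; {[13,15],[15,16],[15,20]} hit by 15; {[22,23]} hit by 23.
Points: 10, 15, 23 (3 total).

15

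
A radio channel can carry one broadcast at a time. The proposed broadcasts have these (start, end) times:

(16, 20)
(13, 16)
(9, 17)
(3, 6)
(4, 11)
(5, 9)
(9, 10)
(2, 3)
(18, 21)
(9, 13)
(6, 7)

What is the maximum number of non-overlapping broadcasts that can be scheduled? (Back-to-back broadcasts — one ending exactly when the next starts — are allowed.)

Sorted by end: (2,3)  (3,6)  (6,7)  (5,9)  (9,10)  (4,11)  (9,13)  (13,16)  (9,17)  (16,20)  (18,21)
take (2,3); take (3,6); take (6,7); take (9,10); take (13,16); take (16,20).
Selected 6 broadcasts.

6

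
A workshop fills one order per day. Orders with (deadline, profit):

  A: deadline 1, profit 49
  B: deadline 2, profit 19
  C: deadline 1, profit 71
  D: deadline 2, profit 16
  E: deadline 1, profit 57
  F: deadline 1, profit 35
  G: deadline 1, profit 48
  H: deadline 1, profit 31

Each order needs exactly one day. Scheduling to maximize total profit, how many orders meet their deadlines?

Sort by profit descending; place each in the latest free slot ≤ its deadline.
Profit order: C=71 E=57 A=49 G=48 F=35 H=31 B=19 D=16
Assign: C→slot 1, E skipped, A skipped, G skipped, F skipped, H skipped, B→slot 2, D skipped.
Slots: [1:C] [2:B]
2 of 8 scheduled.

2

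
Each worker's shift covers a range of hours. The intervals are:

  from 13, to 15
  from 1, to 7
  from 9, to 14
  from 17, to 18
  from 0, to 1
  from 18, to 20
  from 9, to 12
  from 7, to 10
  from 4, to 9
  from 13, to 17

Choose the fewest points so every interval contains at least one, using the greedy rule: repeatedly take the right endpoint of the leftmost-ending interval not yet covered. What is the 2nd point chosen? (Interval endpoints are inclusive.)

9

By right end: [0,1]  [1,7]  [4,9]  [7,10]  [9,12]  [9,14]  [13,15]  [13,17]  [17,18]  [18,20]
[0,1] uncovered → point at 1; [4,9] uncovered → point at 9; [13,15] uncovered → point at 15; [17,18] uncovered → point at 18.
Points: 1, 9, 15, 18 (4 total).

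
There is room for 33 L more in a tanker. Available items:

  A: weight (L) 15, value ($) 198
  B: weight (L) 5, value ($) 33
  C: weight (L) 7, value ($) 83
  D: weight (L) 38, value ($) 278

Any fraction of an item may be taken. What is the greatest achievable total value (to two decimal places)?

Sort by value per unit weight and fill in that order.
Ratios (sorted): A 13.20, C 11.86, D 7.32, B 6.60
take A (15 @ 198); take C (7 @ 83); take 11/38 of D → 80.47. Capacity used 33/33.
Total value = 361.47

361.47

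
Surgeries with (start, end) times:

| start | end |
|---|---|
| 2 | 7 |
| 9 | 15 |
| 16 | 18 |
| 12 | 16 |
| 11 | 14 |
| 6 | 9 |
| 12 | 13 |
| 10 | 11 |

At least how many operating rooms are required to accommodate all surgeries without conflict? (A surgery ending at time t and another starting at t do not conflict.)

4

The answer is the maximum number of intervals overlapping at any instant.
starts: [2, 6, 9, 10, 11, 12, 12, 16]
ends:   [7, 9, 11, 13, 14, 15, 16, 18]
s2→1 s6→2 e7→1 e9→0 s9→1 s10→2 e11→1 s11→2 s12→3 s12→4  — peak 4.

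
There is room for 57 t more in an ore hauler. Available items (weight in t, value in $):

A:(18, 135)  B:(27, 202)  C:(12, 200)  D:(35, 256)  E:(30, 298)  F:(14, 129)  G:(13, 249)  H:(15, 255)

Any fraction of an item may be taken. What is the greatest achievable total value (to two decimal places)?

Sort by value per unit weight and fill in that order.
Ratios (sorted): G 19.15, H 17.00, C 16.67, E 9.93, F 9.21, A 7.50, B 7.48, D 7.31
take G (13 @ 249); take H (15 @ 255); take C (12 @ 200); take 17/30 of E → 168.87. Capacity used 57/57.
Total value = 872.87

872.87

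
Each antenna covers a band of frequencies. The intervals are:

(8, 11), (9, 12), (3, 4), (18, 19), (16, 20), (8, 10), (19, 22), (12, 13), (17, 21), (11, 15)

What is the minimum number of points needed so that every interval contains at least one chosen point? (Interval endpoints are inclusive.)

Sort by right endpoint; whenever an interval is uncovered, place a point at its right end.
Sorted: [3,4] [8,10] [8,11] [9,12] [12,13] [11,15] [18,19] [16,20] [17,21] [19,22]
{[3,4]} hit by 4; {[8,10],[8,11],[9,12]} hit by 10; {[12,13],[11,15]} hit by 13; {[18,19],[16,20],[17,21],[19,22]} hit by 19.
Points: 4, 10, 13, 19 (4 total).

4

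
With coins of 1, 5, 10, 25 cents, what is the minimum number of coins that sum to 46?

46 = 1×25 + 2×10 + 1×1
Total coins = 1 + 2 + 1 = 4

4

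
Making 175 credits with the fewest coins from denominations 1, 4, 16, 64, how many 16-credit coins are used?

2

175 − 2×64→47 − 2×16→15 − 3×4→3 − 3×1→0
Count of 16: 2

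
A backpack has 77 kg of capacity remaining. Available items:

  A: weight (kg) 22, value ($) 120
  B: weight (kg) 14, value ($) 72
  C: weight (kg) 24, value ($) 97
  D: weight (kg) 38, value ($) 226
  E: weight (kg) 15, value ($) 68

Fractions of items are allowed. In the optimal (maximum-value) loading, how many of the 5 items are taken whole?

3

Ratios (sorted): D 5.95, A 5.45, B 5.14, E 4.53, C 4.04
take D (38 @ 226); take A (22 @ 120); take B (14 @ 72); take 3/15 of E → 13.60. Capacity used 77/77.
3 item(s) taken whole; one partial (take 3/15 of E).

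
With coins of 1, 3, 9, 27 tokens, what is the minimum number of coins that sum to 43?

5

Use the largest denomination that fits, subtract, and repeat.
43 = 1×27 + 1×9 + 2×3 + 1×1
Total coins = 1 + 1 + 2 + 1 = 5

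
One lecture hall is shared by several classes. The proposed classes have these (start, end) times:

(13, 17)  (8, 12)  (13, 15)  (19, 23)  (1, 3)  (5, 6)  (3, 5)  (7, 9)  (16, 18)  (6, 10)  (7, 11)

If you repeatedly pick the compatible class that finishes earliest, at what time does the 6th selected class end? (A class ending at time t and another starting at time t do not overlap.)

By end time: (1,3), (3,5), (5,6), (7,9), (6,10), (7,11), (8,12), (13,15), (13,17), (16,18), (19,23).
Pick (1,3); next start ≥ 3 → (3,5); next start ≥ 5 → (5,6); next start ≥ 6 → (7,9); next start ≥ 9 → (13,15); next start ≥ 15 → (16,18); next start ≥ 18 → (19,23).
Selected: (1,3) (3,5) (5,6) (7,9) (13,15) (16,18) (19,23)

18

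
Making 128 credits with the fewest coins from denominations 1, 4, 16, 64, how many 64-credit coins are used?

2

128 = 2×64
Count of 64: 2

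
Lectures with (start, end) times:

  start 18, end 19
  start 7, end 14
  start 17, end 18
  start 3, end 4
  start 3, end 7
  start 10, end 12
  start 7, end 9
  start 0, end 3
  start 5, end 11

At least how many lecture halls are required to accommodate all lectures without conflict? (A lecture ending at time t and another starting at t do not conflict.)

3

The answer is the maximum number of intervals overlapping at any instant.
Events (time:±→running): 0:+→1 3:-→0 3:+→1 3:+→2 4:-→1 5:+→2 7:-→1 7:+→2 7:+→3 … peak 3.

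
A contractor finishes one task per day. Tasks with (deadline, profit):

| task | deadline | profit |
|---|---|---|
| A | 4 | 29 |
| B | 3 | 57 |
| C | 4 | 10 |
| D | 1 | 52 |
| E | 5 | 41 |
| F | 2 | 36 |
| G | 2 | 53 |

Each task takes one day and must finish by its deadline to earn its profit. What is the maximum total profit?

232

By profit: B(d3,57), G(d2,53), D(d1,52), E(d5,41), F(d2,36), A(d4,29), C(d4,10)
B→slot 3; G→slot 2; D→slot 1; E→slot 5; F skipped; A→slot 4; C skipped.
Profit = 52 + 53 + 57 + 29 + 41 = 232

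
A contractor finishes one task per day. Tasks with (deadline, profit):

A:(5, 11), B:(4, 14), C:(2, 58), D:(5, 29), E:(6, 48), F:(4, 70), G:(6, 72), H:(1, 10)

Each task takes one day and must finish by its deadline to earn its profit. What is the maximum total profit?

291

Take jobs in profit order; each goes to the latest open slot no later than its deadline.
Profit order: G=72 F=70 C=58 E=48 D=29 B=14 A=11 H=10
Assign: G→slot 6, F→slot 4, C→slot 2, E→slot 5, D→slot 3, B→slot 1, A skipped, H skipped.
Slots: [1:B] [2:C] [3:D] [4:F] [5:E] [6:G]
Profit = 14 + 58 + 29 + 70 + 48 + 72 = 291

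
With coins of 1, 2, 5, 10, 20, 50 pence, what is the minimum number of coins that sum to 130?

4

Use the largest denomination that fits, subtract, and repeat.
130 − 2×50→30 − 1×20→10 − 1×10→0
Total coins = 2 + 1 + 1 = 4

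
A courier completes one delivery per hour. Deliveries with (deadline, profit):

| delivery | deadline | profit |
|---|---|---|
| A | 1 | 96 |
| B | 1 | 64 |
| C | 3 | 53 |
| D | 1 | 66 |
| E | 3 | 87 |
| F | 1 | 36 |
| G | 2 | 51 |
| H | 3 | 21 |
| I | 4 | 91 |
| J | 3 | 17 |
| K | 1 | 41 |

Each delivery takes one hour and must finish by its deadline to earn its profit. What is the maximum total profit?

Take jobs in profit order; each goes to the latest open slot no later than its deadline.
Profit order: A=96 I=91 E=87 D=66 B=64 C=53 G=51 K=41 F=36 H=21 J=17
Assign: A→slot 1, I→slot 4, E→slot 3, D skipped, B skipped, C→slot 2, G skipped, K skipped, F skipped, H skipped, J skipped.
Slots: [1:A] [2:C] [3:E] [4:I]
Profit = 96 + 53 + 87 + 91 = 327

327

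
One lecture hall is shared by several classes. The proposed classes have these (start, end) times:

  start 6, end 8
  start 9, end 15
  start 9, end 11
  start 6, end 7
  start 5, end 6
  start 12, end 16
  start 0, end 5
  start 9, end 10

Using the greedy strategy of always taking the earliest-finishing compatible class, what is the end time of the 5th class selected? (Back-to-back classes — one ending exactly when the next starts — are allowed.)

16

Sort by end time and greedily take each interval whose start is ≥ the last chosen end.
Sorted by end: (0,5)  (5,6)  (6,7)  (6,8)  (9,10)  (9,11)  (9,15)  (12,16)
take (0,5); take (5,6); take (6,7); take (9,10); take (12,16).
Selected: (0,5) (5,6) (6,7) (9,10) (12,16)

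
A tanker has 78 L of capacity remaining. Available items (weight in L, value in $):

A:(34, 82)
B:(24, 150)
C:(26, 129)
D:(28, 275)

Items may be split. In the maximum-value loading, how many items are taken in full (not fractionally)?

3

Ratios (sorted): D 9.82, B 6.25, C 4.96, A 2.41
take D (28 @ 275); take B (24 @ 150); take C (26 @ 129). Capacity used 78/78.
3 item(s) taken whole.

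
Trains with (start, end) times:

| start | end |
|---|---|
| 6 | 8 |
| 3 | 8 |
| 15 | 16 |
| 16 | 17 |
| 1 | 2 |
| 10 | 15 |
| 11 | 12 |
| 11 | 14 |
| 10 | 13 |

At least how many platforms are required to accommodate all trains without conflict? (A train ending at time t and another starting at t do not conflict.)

starts: [1, 3, 6, 10, 10, 11, 11, 15, 16]
ends:   [2, 8, 8, 12, 13, 14, 15, 16, 17]
s1→1 e2→0 s3→1 s6→2 e8→1 e8→0 s10→1 s10→2 s11→3 s11→4  — peak 4.

4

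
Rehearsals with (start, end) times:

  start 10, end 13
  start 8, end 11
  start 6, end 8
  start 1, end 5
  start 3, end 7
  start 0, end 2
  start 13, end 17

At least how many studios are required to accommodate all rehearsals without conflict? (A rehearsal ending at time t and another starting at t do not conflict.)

2

Events (time:±→running): 0:+→1 1:+→2 … peak 2.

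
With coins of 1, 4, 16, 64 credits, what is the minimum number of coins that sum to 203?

Use the largest denomination that fits, subtract, and repeat.
203 = 3×64 + 2×4 + 3×1
Total coins = 3 + 2 + 3 = 8

8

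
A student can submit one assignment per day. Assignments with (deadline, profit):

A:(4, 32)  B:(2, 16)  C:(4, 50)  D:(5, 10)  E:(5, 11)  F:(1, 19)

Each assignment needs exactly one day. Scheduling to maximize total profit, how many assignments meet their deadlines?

5

Take jobs in profit order; each goes to the latest open slot no later than its deadline.
Profit order: C=50 A=32 F=19 B=16 E=11 D=10
Assign: C→slot 4, A→slot 3, F→slot 1, B→slot 2, E→slot 5, D skipped.
Slots: [1:F] [2:B] [3:A] [4:C] [5:E]
5 of 6 scheduled.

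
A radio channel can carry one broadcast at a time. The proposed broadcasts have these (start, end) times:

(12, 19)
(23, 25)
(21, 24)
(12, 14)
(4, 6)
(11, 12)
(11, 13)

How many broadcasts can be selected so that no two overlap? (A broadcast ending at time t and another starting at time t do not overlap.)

By end time: (4,6), (11,12), (11,13), (12,14), (12,19), (21,24), (23,25).
Pick (4,6); next start ≥ 6 → (11,12); next start ≥ 12 → (12,14); next start ≥ 14 → (21,24).
Selected 4 broadcasts.

4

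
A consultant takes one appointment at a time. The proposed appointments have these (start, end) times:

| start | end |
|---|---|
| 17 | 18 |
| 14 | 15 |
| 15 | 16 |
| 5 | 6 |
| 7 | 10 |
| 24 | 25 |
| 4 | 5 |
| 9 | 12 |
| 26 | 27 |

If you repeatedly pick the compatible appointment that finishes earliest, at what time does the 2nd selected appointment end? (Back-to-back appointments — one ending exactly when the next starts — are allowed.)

Sorted by end: (4,5)  (5,6)  (7,10)  (9,12)  (14,15)  (15,16)  (17,18)  (24,25)  (26,27)
take (4,5); take (5,6); take (7,10); take (14,15); take (15,16); take (17,18); take (24,25); take (26,27).
Selected: (4,5) (5,6) (7,10) (14,15) (15,16) (17,18) (24,25) (26,27)

6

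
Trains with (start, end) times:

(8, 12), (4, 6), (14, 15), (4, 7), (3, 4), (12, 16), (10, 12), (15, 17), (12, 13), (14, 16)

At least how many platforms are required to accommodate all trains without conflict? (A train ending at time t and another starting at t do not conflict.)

Count concurrent intervals with a sweep; the peak is the room count.
starts: [3, 4, 4, 8, 10, 12, 12, 14, 14, 15]
ends:   [4, 6, 7, 12, 12, 13, 15, 16, 16, 17]
s3→1 e4→0 s4→1 s4→2 e6→1 e7→0 s8→1 s10→2 e12→1 e12→0 s12→1 s12→2 e13→1 s14→2 s14→3  — peak 3.

3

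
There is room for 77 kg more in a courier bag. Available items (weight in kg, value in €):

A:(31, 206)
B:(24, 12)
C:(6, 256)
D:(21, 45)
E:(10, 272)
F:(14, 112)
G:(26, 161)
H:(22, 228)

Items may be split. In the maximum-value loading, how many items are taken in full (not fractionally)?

4

Greedy by value/weight ratio, highest first.
Order: C (256/6=42.67) > E (272/10=27.20) > H (228/22=10.36) > F (112/14=8.00) > A (206/31=6.65) > G (161/26=6.19) > D (45/21=2.14) > B (12/24=0.50)
Fill: take C (6 @ 256) → take E (10 @ 272) → take H (22 @ 228) → take F (14 @ 112) → take 25/31 of A → 166.13; 77/77 used.
4 item(s) taken whole; one partial (take 25/31 of A).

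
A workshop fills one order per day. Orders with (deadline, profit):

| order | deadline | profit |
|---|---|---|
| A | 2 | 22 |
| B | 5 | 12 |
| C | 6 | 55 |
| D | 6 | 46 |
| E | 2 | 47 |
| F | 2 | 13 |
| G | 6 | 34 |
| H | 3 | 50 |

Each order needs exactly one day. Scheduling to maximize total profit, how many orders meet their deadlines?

6

Profit order: C=55 H=50 E=47 D=46 G=34 A=22 F=13 B=12
Assign: C→slot 6, H→slot 3, E→slot 2, D→slot 5, G→slot 4, A→slot 1, F skipped, B skipped.
Slots: [1:A] [2:E] [3:H] [4:G] [5:D] [6:C]
6 of 8 scheduled.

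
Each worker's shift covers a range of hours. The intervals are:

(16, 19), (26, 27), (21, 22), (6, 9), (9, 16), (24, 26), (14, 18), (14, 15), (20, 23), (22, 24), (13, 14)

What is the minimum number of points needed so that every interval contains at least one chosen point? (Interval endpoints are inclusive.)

Sorted: [6,9] [13,14] [14,15] [9,16] [14,18] [16,19] [21,22] [20,23] [22,24] [24,26] [26,27]
{[6,9]} hit by 9; {[13,14],[14,15],[9,16],[14,18]} hit by 14; {[16,19]} hit by 19; {[21,22],[20,23],[22,24]} hit by 22; {[24,26],[26,27]} hit by 26.
Points: 9, 14, 19, 22, 26 (5 total).

5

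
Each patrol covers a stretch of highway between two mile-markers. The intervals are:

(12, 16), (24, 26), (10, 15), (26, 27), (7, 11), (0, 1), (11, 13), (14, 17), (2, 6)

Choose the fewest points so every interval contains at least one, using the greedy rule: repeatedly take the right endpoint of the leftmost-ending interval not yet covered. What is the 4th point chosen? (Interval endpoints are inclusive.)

16

Sorted: [0,1] [2,6] [7,11] [11,13] [10,15] [12,16] [14,17] [24,26] [26,27]
{[0,1]} hit by 1; {[2,6]} hit by 6; {[7,11],[11,13],[10,15]} hit by 11; {[12,16],[14,17]} hit by 16; {[24,26],[26,27]} hit by 26.
Points: 1, 6, 11, 16, 26 (5 total).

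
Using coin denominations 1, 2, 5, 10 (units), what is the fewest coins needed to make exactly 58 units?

Use the largest denomination that fits, subtract, and repeat.
58 − 5×10→8 − 1×5→3 − 1×2→1 − 1×1→0
Total coins = 5 + 1 + 1 + 1 = 8

8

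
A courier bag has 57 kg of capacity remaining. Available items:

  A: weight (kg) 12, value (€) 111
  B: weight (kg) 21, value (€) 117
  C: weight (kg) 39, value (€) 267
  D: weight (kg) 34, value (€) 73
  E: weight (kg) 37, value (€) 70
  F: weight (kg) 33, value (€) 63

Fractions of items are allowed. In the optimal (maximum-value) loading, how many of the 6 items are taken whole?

Ratios (sorted): A 9.25, C 6.85, B 5.57, D 2.15, F 1.91, E 1.89
take A (12 @ 111); take C (39 @ 267); take 6/21 of B → 33.43. Capacity used 57/57.
2 item(s) taken whole; one partial (take 6/21 of B).

2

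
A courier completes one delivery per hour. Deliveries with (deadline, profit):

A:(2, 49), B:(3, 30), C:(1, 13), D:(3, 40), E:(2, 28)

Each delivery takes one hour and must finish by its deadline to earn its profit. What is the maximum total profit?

By profit: A(d2,49), D(d3,40), B(d3,30), E(d2,28), C(d1,13)
A→slot 2; D→slot 3; B→slot 1; E skipped; C skipped.
Profit = 30 + 49 + 40 = 119

119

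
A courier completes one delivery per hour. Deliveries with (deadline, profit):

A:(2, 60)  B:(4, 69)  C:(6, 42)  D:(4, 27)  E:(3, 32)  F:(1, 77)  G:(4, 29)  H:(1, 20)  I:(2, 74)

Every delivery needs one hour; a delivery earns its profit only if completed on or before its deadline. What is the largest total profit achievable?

Profit order: F=77 I=74 B=69 A=60 C=42 E=32 G=29 D=27 H=20
Assign: F→slot 1, I→slot 2, B→slot 4, A skipped, C→slot 6, E→slot 3, G skipped, D skipped, H skipped.
Slots: [1:F] [2:I] [3:E] [4:B] [6:C]
Profit = 77 + 74 + 32 + 69 + 42 = 294

294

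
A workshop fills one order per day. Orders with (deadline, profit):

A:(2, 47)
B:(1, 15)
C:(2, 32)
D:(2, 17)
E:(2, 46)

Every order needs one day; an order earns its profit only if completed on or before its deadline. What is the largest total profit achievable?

93

Profit order: A=47 E=46 C=32 D=17 B=15
Assign: A→slot 2, E→slot 1, C skipped, D skipped, B skipped.
Slots: [1:E] [2:A]
Profit = 46 + 47 = 93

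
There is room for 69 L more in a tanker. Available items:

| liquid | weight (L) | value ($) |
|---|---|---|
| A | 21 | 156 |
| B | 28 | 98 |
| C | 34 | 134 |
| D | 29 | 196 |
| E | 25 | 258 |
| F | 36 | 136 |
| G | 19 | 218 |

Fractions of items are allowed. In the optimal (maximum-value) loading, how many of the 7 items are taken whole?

3

Greedy by value/weight ratio, highest first.
Ratios (sorted): G 11.47, E 10.32, A 7.43, D 6.76, C 3.94, F 3.78, B 3.50
take G (19 @ 218); take E (25 @ 258); take A (21 @ 156); take 4/29 of D → 27.03. Capacity used 69/69.
3 item(s) taken whole; one partial (take 4/29 of D).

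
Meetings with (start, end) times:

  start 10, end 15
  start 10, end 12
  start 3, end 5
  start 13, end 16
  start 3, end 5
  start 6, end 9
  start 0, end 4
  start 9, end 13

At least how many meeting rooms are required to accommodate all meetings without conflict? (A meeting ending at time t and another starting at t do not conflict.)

The answer is the maximum number of intervals overlapping at any instant.
starts: [0, 3, 3, 6, 9, 10, 10, 13]
ends:   [4, 5, 5, 9, 12, 13, 15, 16]
s0→1 s3→2 s3→3  — peak 3.

3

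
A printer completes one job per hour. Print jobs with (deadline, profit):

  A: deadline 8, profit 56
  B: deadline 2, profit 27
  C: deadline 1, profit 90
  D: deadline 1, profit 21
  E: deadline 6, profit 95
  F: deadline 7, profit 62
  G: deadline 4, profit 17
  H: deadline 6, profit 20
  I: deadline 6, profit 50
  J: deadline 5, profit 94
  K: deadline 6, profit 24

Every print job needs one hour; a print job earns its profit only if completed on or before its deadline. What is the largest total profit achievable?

Sort by profit descending; place each in the latest free slot ≤ its deadline.
By profit: E(d6,95), J(d5,94), C(d1,90), F(d7,62), A(d8,56), I(d6,50), B(d2,27), K(d6,24), D(d1,21), H(d6,20), G(d4,17)
E→slot 6; J→slot 5; C→slot 1; F→slot 7; A→slot 8; I→slot 4; B→slot 2; K→slot 3; D skipped; H skipped; G skipped.
Profit = 90 + 27 + 24 + 50 + 94 + 95 + 62 + 56 = 498

498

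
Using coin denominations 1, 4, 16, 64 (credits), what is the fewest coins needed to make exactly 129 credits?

Greedy: take as many of the largest coin as possible, then repeat with the remainder.
129 − 2×64→1 − 1×1→0
Total coins = 2 + 1 = 3

3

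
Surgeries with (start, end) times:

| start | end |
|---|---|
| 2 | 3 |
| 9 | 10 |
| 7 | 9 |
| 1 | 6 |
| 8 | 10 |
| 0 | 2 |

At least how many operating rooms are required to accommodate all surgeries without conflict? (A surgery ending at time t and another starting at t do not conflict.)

The answer is the maximum number of intervals overlapping at any instant.
starts: [0, 1, 2, 7, 8, 9]
ends:   [2, 3, 6, 9, 10, 10]
s0→1 s1→2  — peak 2.

2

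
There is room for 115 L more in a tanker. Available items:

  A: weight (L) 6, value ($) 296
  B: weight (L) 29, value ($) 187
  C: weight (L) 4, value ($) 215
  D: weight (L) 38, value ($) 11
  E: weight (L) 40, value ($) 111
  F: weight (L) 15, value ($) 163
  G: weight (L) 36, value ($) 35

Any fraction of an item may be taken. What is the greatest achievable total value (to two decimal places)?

992.42

Order: C (215/4=53.75) > A (296/6=49.33) > F (163/15=10.87) > B (187/29=6.45) > E (111/40=2.77) > G (35/36=0.97) > D (11/38=0.29)
Fill: take C (4 @ 215) → take A (6 @ 296) → take F (15 @ 163) → take B (29 @ 187) → take E (40 @ 111) → take 21/36 of G → 20.42; 115/115 used.
Total value = 992.42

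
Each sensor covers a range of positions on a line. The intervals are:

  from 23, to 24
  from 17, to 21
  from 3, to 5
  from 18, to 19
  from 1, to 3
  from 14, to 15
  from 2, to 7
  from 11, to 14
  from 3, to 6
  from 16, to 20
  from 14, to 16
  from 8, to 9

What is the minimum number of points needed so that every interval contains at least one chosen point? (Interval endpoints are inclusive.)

5

Sort by right endpoint; whenever an interval is uncovered, place a point at its right end.
By right end: [1,3]  [3,5]  [3,6]  [2,7]  [8,9]  [11,14]  [14,15]  [14,16]  [18,19]  [16,20]  [17,21]  [23,24]
[1,3] uncovered → point at 3; [8,9] uncovered → point at 9; [11,14] uncovered → point at 14; [18,19] uncovered → point at 19; [23,24] uncovered → point at 24.
Points: 3, 9, 14, 19, 24 (5 total).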